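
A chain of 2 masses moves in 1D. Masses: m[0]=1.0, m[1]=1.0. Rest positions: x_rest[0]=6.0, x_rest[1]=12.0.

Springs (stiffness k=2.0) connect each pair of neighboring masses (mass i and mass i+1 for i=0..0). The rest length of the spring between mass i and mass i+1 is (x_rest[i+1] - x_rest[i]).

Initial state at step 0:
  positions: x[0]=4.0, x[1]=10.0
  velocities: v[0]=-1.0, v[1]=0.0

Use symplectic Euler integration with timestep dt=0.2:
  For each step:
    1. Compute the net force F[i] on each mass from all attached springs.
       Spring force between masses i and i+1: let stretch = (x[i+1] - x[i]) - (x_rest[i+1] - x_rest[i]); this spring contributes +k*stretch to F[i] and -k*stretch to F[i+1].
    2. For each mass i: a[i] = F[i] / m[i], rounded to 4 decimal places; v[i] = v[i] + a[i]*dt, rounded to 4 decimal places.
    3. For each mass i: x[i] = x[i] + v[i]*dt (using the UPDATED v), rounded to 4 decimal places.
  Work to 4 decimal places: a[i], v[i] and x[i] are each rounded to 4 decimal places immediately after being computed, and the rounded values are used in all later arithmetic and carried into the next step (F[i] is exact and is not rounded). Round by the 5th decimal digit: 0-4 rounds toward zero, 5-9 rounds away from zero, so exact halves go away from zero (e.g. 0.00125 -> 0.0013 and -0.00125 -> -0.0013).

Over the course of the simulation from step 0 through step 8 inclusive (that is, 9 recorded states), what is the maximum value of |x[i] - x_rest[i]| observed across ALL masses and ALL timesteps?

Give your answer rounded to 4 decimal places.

Answer: 2.8204

Derivation:
Step 0: x=[4.0000 10.0000] v=[-1.0000 0.0000]
Step 1: x=[3.8000 10.0000] v=[-1.0000 0.0000]
Step 2: x=[3.6160 9.9840] v=[-0.9200 -0.0800]
Step 3: x=[3.4614 9.9386] v=[-0.7728 -0.2272]
Step 4: x=[3.3450 9.8550] v=[-0.5819 -0.4181]
Step 5: x=[3.2694 9.7306] v=[-0.3779 -0.6221]
Step 6: x=[3.2307 9.5693] v=[-0.1934 -0.8066]
Step 7: x=[3.2191 9.3809] v=[-0.0580 -0.9420]
Step 8: x=[3.2204 9.1796] v=[0.0067 -1.0067]
Max displacement = 2.8204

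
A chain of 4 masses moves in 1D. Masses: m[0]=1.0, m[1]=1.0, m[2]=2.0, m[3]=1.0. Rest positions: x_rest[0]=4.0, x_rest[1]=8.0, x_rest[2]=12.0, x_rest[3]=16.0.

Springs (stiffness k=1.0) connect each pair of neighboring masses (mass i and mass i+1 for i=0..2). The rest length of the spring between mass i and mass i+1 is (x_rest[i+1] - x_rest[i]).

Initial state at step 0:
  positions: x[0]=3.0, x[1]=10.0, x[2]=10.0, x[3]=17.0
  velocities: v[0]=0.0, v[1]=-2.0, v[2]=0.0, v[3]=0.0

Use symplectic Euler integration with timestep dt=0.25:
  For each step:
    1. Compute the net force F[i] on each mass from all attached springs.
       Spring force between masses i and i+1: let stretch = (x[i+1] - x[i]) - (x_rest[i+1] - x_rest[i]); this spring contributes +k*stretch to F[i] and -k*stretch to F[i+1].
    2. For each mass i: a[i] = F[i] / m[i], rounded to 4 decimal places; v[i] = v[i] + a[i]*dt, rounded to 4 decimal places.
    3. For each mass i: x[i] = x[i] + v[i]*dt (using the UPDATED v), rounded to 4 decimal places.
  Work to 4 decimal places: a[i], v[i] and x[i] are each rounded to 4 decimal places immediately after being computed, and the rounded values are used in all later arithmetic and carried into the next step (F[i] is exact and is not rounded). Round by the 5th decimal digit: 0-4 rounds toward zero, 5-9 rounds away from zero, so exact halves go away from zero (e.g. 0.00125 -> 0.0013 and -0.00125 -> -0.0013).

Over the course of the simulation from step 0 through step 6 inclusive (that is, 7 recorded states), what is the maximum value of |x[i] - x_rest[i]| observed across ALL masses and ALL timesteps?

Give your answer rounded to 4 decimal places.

Step 0: x=[3.0000 10.0000 10.0000 17.0000] v=[0.0000 -2.0000 0.0000 0.0000]
Step 1: x=[3.1875 9.0625 10.2188 16.8125] v=[0.7500 -3.7500 0.8750 -0.7500]
Step 2: x=[3.4922 7.8301 10.6075 16.4629] v=[1.2188 -4.9297 1.5547 -1.3984]
Step 3: x=[3.8180 6.5002 11.0924 15.9973] v=[1.3033 -5.3198 1.9395 -1.8623]
Step 4: x=[4.0615 5.2896 11.5871 15.4752] v=[0.9739 -4.8423 1.9786 -2.0885]
Step 5: x=[4.1317 4.3959 12.0065 14.9601] v=[0.2809 -3.5750 1.6774 -2.0605]
Step 6: x=[3.9684 3.9613 12.2803 14.5104] v=[-0.6531 -1.7384 1.0953 -1.7989]
Max displacement = 4.0387

Answer: 4.0387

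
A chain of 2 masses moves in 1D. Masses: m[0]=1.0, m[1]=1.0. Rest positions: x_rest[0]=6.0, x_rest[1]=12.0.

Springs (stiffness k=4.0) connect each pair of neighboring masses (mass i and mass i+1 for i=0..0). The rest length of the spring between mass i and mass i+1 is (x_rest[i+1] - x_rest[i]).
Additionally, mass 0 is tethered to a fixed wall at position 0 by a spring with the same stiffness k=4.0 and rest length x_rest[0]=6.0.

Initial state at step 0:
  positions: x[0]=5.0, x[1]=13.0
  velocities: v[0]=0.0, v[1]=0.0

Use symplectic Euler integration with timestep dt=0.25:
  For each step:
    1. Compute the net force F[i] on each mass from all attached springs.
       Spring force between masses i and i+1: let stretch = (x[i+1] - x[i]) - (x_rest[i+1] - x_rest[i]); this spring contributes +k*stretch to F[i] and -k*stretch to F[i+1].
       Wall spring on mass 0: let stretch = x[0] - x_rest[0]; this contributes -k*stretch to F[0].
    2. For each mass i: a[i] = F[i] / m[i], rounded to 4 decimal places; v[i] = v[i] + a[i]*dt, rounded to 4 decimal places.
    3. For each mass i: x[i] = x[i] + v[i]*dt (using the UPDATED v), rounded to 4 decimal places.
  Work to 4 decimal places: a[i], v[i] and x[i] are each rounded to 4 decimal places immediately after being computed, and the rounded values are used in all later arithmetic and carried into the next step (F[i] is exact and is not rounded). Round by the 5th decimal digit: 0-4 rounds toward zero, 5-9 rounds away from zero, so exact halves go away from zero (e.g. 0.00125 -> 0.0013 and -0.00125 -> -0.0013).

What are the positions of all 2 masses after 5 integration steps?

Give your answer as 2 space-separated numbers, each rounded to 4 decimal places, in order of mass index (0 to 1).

Answer: 6.1446 11.8584

Derivation:
Step 0: x=[5.0000 13.0000] v=[0.0000 0.0000]
Step 1: x=[5.7500 12.5000] v=[3.0000 -2.0000]
Step 2: x=[6.7500 11.8125] v=[4.0000 -2.7500]
Step 3: x=[7.3281 11.3594] v=[2.3125 -1.8125]
Step 4: x=[7.0820 11.3985] v=[-0.9843 0.1562]
Step 5: x=[6.1446 11.8584] v=[-3.7498 1.8397]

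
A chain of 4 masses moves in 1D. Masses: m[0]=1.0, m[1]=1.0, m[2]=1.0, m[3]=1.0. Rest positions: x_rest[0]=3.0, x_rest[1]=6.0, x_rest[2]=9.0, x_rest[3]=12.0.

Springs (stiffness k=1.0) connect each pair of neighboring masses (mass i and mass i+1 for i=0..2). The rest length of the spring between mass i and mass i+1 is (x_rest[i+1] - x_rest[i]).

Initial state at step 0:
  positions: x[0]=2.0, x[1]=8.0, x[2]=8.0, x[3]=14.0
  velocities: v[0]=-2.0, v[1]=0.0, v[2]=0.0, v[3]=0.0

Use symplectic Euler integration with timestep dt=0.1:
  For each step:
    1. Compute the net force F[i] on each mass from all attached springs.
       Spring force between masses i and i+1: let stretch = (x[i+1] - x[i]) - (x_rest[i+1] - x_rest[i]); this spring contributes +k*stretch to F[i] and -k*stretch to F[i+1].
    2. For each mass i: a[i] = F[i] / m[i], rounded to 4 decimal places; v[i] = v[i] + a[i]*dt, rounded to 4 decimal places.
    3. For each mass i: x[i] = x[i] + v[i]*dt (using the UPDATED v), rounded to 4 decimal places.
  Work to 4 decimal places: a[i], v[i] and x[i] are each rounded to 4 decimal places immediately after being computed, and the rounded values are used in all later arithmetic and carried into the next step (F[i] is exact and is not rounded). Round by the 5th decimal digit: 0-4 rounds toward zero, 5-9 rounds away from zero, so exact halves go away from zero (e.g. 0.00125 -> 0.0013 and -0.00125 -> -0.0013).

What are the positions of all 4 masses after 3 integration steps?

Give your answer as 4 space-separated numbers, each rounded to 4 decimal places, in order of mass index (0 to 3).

Step 0: x=[2.0000 8.0000 8.0000 14.0000] v=[-2.0000 0.0000 0.0000 0.0000]
Step 1: x=[1.8300 7.9400 8.0600 13.9700] v=[-1.7000 -0.6000 0.6000 -0.3000]
Step 2: x=[1.6911 7.8201 8.1779 13.9109] v=[-1.3890 -1.1990 1.1790 -0.5910]
Step 3: x=[1.5835 7.6425 8.3496 13.8245] v=[-1.0761 -1.7761 1.7165 -0.8643]

Answer: 1.5835 7.6425 8.3496 13.8245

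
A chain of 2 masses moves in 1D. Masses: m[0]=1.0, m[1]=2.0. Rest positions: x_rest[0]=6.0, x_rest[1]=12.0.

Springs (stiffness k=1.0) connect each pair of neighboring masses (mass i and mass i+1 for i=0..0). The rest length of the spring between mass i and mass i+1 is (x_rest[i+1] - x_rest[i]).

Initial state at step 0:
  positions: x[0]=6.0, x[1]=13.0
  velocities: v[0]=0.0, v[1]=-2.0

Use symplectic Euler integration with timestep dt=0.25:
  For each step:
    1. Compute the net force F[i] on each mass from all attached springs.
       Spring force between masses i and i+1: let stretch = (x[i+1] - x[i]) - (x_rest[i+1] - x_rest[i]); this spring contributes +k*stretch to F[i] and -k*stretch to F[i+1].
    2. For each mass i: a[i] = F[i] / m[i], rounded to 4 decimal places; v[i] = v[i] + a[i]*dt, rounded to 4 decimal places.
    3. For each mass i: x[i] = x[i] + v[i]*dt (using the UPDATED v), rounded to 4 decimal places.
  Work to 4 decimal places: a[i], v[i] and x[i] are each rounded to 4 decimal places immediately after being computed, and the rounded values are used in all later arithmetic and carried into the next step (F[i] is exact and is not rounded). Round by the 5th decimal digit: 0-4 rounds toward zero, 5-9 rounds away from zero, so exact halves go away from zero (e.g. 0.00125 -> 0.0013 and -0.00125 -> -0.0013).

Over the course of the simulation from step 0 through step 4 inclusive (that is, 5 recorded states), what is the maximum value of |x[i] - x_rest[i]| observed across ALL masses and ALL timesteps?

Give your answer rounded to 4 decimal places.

Answer: 1.1228

Derivation:
Step 0: x=[6.0000 13.0000] v=[0.0000 -2.0000]
Step 1: x=[6.0625 12.4688] v=[0.2500 -2.1250]
Step 2: x=[6.1504 11.9249] v=[0.3516 -2.1758]
Step 3: x=[6.2242 11.3880] v=[0.2952 -2.1476]
Step 4: x=[6.2458 10.8772] v=[0.0862 -2.0431]
Max displacement = 1.1228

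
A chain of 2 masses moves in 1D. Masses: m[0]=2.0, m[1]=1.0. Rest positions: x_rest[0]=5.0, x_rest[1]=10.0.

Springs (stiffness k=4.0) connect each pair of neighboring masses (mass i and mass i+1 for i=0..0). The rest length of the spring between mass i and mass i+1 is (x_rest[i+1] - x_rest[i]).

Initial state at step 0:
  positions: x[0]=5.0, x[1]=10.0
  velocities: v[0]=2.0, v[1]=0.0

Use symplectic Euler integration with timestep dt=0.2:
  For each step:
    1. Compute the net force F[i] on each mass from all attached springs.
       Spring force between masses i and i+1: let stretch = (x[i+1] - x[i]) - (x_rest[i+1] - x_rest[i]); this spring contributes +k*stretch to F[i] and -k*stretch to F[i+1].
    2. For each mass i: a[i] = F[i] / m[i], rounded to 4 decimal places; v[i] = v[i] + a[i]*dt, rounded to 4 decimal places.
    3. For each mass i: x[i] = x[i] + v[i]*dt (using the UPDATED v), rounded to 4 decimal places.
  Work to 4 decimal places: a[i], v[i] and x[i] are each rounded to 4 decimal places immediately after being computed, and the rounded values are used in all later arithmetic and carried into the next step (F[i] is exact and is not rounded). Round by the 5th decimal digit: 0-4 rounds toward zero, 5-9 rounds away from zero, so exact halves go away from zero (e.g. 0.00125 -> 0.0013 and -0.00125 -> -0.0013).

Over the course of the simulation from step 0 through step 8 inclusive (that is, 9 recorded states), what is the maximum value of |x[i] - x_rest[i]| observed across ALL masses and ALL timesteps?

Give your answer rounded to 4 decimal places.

Answer: 2.5431

Derivation:
Step 0: x=[5.0000 10.0000] v=[2.0000 0.0000]
Step 1: x=[5.4000 10.0000] v=[2.0000 0.0000]
Step 2: x=[5.7680 10.0640] v=[1.8400 0.3200]
Step 3: x=[6.0797 10.2406] v=[1.5584 0.8832]
Step 4: x=[6.3243 10.5515] v=[1.2228 1.5545]
Step 5: x=[6.5070 10.9860] v=[0.9137 2.1727]
Step 6: x=[6.6481 11.5039] v=[0.7053 2.5895]
Step 7: x=[6.7776 12.0449] v=[0.6476 2.7049]
Step 8: x=[6.9285 12.5431] v=[0.7545 2.4911]
Max displacement = 2.5431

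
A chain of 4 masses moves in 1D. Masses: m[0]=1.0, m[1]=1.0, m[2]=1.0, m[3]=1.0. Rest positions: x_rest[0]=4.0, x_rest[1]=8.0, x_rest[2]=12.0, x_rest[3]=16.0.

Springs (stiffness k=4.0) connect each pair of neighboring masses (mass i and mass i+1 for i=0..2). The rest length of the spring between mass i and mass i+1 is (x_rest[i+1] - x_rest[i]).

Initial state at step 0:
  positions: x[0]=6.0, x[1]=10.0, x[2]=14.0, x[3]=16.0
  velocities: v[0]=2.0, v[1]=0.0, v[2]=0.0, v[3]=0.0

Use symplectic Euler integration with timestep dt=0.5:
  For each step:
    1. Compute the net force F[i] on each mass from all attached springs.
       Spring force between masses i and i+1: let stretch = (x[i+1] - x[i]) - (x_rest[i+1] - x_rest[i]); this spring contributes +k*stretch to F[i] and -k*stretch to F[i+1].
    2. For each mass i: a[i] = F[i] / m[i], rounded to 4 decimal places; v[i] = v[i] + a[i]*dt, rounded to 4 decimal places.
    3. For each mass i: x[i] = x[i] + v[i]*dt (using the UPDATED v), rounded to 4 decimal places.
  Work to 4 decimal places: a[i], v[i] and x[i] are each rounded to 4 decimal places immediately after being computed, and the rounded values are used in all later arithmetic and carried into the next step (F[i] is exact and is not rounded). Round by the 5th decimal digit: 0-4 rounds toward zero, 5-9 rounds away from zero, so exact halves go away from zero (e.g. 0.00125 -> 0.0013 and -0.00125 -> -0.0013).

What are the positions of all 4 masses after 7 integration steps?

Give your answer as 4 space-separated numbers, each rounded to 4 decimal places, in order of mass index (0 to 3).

Step 0: x=[6.0000 10.0000 14.0000 16.0000] v=[2.0000 0.0000 0.0000 0.0000]
Step 1: x=[7.0000 10.0000 12.0000 18.0000] v=[2.0000 0.0000 -4.0000 4.0000]
Step 2: x=[7.0000 9.0000 14.0000 18.0000] v=[0.0000 -2.0000 4.0000 0.0000]
Step 3: x=[5.0000 11.0000 15.0000 18.0000] v=[-4.0000 4.0000 2.0000 0.0000]
Step 4: x=[5.0000 11.0000 15.0000 19.0000] v=[0.0000 0.0000 0.0000 2.0000]
Step 5: x=[7.0000 9.0000 15.0000 20.0000] v=[4.0000 -4.0000 0.0000 2.0000]
Step 6: x=[7.0000 11.0000 14.0000 20.0000] v=[0.0000 4.0000 -2.0000 0.0000]
Step 7: x=[7.0000 12.0000 16.0000 18.0000] v=[0.0000 2.0000 4.0000 -4.0000]

Answer: 7.0000 12.0000 16.0000 18.0000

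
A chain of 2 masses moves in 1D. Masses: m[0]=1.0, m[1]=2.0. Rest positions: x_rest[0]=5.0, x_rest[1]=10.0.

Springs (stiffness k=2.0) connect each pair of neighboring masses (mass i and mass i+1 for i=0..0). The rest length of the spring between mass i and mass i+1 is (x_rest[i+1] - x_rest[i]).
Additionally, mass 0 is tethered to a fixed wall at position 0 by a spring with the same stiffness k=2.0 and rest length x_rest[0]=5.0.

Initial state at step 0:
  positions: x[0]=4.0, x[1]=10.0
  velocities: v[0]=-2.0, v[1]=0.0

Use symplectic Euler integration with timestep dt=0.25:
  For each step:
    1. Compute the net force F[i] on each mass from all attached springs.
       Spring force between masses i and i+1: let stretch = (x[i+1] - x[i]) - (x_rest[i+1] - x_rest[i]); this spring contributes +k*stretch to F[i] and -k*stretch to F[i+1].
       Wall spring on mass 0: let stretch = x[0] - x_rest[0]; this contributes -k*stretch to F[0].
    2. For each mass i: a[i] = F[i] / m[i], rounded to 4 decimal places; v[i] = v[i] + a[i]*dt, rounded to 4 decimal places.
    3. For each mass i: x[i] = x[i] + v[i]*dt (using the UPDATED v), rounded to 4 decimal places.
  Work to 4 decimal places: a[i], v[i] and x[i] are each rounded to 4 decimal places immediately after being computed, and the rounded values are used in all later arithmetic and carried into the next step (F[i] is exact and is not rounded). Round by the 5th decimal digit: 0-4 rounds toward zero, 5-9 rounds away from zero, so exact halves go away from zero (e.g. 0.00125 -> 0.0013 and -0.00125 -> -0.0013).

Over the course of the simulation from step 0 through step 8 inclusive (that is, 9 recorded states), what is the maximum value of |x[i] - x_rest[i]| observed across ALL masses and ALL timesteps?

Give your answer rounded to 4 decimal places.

Step 0: x=[4.0000 10.0000] v=[-2.0000 0.0000]
Step 1: x=[3.7500 9.9375] v=[-1.0000 -0.2500]
Step 2: x=[3.8047 9.8008] v=[0.2188 -0.5469]
Step 3: x=[4.1333 9.6018] v=[1.3145 -0.7959]
Step 4: x=[4.6288 9.3736] v=[1.9821 -0.9130]
Step 5: x=[5.1388 9.1613] v=[2.0401 -0.8492]
Step 6: x=[5.5093 9.0101] v=[1.4820 -0.6048]
Step 7: x=[5.6288 8.9526] v=[0.4778 -0.2300]
Step 8: x=[5.4601 8.9999] v=[-0.6747 0.1891]
Max displacement = 1.2500

Answer: 1.2500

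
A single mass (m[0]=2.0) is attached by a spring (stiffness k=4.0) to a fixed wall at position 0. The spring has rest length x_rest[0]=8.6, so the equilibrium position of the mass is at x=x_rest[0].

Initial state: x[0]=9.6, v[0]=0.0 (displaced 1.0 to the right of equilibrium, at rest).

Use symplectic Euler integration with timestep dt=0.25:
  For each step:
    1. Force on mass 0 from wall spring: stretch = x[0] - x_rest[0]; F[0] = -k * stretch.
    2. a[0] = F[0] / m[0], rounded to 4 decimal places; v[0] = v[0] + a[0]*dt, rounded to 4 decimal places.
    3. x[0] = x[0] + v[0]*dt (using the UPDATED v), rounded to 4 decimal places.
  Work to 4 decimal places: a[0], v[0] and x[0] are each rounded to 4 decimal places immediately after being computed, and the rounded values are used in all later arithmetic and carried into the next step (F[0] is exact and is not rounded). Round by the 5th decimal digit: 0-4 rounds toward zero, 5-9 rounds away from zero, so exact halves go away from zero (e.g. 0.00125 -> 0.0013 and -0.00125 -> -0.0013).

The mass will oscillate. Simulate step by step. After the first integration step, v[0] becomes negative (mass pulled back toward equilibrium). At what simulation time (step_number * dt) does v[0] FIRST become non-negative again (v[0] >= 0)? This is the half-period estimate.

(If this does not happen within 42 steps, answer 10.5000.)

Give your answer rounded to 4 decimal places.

Step 0: x=[9.6000] v=[0.0000]
Step 1: x=[9.4750] v=[-0.5000]
Step 2: x=[9.2406] v=[-0.9375]
Step 3: x=[8.9262] v=[-1.2578]
Step 4: x=[8.5710] v=[-1.4209]
Step 5: x=[8.2194] v=[-1.4064]
Step 6: x=[7.9154] v=[-1.2161]
Step 7: x=[7.6970] v=[-0.8738]
Step 8: x=[7.5914] v=[-0.4223]
Step 9: x=[7.6119] v=[0.0820]
First v>=0 after going negative at step 9, time=2.2500

Answer: 2.2500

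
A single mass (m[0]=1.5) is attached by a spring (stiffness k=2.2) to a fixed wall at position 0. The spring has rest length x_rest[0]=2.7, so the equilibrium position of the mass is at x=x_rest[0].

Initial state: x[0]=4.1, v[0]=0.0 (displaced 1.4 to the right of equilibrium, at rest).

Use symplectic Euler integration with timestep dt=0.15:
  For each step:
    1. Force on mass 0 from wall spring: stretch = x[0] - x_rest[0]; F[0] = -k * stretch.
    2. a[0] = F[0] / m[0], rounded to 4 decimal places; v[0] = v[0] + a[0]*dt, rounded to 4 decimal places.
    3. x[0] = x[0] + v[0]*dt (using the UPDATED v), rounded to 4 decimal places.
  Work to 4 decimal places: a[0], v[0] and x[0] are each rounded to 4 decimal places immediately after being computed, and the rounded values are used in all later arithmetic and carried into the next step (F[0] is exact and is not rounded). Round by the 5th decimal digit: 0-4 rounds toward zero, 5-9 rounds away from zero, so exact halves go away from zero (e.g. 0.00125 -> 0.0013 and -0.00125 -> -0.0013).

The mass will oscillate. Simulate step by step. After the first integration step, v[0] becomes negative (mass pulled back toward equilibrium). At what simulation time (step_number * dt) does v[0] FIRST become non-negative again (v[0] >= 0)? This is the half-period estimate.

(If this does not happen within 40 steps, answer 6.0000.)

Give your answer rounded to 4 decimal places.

Answer: 2.7000

Derivation:
Step 0: x=[4.1000] v=[0.0000]
Step 1: x=[4.0538] v=[-0.3080]
Step 2: x=[3.9629] v=[-0.6058]
Step 3: x=[3.8304] v=[-0.8836]
Step 4: x=[3.6606] v=[-1.1323]
Step 5: x=[3.4591] v=[-1.3436]
Step 6: x=[3.2325] v=[-1.5106]
Step 7: x=[2.9883] v=[-1.6278]
Step 8: x=[2.7346] v=[-1.6912]
Step 9: x=[2.4798] v=[-1.6988]
Step 10: x=[2.2322] v=[-1.6504]
Step 11: x=[2.0001] v=[-1.5475]
Step 12: x=[1.7911] v=[-1.3935]
Step 13: x=[1.6121] v=[-1.1935]
Step 14: x=[1.4690] v=[-0.9542]
Step 15: x=[1.3665] v=[-0.6834]
Step 16: x=[1.3080] v=[-0.3900]
Step 17: x=[1.2954] v=[-0.0838]
Step 18: x=[1.3292] v=[0.2252]
First v>=0 after going negative at step 18, time=2.7000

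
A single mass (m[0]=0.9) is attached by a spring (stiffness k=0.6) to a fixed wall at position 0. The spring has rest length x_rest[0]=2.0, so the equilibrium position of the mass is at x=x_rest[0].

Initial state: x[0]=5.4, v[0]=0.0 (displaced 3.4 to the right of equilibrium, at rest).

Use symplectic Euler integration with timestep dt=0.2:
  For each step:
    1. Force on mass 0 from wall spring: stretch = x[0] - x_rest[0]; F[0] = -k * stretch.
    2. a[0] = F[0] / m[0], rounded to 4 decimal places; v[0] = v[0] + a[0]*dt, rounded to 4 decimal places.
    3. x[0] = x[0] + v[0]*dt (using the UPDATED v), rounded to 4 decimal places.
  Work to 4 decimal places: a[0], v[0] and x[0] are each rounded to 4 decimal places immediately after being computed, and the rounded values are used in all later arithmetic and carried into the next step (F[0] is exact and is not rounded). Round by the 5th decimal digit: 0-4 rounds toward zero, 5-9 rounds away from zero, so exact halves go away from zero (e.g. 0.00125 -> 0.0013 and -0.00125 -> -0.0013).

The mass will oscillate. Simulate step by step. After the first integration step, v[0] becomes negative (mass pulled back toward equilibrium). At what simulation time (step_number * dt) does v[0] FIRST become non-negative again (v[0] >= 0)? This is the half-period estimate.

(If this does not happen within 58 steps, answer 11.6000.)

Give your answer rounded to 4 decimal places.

Answer: 4.0000

Derivation:
Step 0: x=[5.4000] v=[0.0000]
Step 1: x=[5.3093] v=[-0.4533]
Step 2: x=[5.1304] v=[-0.8945]
Step 3: x=[4.8680] v=[-1.3119]
Step 4: x=[4.5291] v=[-1.6943]
Step 5: x=[4.1228] v=[-2.0315]
Step 6: x=[3.6599] v=[-2.3145]
Step 7: x=[3.1527] v=[-2.5358]
Step 8: x=[2.6148] v=[-2.6895]
Step 9: x=[2.0605] v=[-2.7715]
Step 10: x=[1.5046] v=[-2.7796]
Step 11: x=[0.9619] v=[-2.7135]
Step 12: x=[0.4469] v=[-2.5751]
Step 13: x=[-0.0267] v=[-2.3680]
Step 14: x=[-0.4463] v=[-2.0978]
Step 15: x=[-0.8006] v=[-1.7716]
Step 16: x=[-1.0802] v=[-1.3982]
Step 17: x=[-1.2777] v=[-0.9875]
Step 18: x=[-1.3878] v=[-0.5505]
Step 19: x=[-1.4076] v=[-0.0988]
Step 20: x=[-1.3365] v=[0.3555]
First v>=0 after going negative at step 20, time=4.0000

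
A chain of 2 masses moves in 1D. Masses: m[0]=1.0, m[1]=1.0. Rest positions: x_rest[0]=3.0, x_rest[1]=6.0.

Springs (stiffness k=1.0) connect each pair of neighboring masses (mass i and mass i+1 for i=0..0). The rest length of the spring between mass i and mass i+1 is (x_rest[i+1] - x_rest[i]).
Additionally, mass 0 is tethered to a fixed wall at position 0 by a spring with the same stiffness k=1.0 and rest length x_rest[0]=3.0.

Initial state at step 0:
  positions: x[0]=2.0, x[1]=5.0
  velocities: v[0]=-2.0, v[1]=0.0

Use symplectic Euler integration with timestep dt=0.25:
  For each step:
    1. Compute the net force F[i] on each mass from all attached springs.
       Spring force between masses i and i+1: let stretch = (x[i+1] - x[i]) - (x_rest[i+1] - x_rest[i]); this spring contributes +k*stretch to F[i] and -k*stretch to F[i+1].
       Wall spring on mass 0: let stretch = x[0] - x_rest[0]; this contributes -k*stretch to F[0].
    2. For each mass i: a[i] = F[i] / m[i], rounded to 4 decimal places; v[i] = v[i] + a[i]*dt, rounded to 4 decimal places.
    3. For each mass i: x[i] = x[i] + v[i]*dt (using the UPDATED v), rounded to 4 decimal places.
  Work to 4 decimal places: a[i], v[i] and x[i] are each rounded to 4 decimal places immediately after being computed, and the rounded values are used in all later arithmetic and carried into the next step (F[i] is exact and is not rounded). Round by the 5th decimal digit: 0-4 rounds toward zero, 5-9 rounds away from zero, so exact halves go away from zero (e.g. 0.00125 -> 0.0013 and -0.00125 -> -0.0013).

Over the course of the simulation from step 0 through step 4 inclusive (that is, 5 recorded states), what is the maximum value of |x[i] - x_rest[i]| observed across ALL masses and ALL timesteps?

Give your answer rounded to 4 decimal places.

Step 0: x=[2.0000 5.0000] v=[-2.0000 0.0000]
Step 1: x=[1.5625 5.0000] v=[-1.7500 0.0000]
Step 2: x=[1.2422 4.9727] v=[-1.2813 -0.1094]
Step 3: x=[1.0774 4.8997] v=[-0.6592 -0.2920]
Step 4: x=[1.0842 4.7753] v=[0.0270 -0.4976]
Max displacement = 1.9226

Answer: 1.9226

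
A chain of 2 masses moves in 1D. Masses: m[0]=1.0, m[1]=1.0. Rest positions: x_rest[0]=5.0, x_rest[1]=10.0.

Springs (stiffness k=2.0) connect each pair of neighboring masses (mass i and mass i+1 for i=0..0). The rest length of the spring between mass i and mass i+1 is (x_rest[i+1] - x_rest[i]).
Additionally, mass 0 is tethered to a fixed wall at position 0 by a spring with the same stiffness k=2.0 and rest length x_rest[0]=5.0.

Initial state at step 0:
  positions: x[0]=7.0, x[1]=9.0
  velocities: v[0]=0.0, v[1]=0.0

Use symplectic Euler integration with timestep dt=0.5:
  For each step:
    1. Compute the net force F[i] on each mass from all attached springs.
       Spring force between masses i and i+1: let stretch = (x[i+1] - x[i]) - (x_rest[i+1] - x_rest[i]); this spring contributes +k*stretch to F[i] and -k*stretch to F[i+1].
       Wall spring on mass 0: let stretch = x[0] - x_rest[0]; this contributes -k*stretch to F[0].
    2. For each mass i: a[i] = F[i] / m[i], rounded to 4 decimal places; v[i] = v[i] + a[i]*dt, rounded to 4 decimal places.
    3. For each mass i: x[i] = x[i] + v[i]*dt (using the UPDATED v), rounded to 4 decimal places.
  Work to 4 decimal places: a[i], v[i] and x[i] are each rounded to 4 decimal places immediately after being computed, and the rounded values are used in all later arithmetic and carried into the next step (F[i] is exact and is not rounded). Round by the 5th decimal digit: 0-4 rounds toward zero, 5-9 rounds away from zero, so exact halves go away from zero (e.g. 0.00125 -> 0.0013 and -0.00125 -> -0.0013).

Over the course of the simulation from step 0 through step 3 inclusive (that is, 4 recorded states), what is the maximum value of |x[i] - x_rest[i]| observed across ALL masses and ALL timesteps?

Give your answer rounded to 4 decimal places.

Answer: 2.2500

Derivation:
Step 0: x=[7.0000 9.0000] v=[0.0000 0.0000]
Step 1: x=[4.5000 10.5000] v=[-5.0000 3.0000]
Step 2: x=[2.7500 11.5000] v=[-3.5000 2.0000]
Step 3: x=[4.0000 10.6250] v=[2.5000 -1.7500]
Max displacement = 2.2500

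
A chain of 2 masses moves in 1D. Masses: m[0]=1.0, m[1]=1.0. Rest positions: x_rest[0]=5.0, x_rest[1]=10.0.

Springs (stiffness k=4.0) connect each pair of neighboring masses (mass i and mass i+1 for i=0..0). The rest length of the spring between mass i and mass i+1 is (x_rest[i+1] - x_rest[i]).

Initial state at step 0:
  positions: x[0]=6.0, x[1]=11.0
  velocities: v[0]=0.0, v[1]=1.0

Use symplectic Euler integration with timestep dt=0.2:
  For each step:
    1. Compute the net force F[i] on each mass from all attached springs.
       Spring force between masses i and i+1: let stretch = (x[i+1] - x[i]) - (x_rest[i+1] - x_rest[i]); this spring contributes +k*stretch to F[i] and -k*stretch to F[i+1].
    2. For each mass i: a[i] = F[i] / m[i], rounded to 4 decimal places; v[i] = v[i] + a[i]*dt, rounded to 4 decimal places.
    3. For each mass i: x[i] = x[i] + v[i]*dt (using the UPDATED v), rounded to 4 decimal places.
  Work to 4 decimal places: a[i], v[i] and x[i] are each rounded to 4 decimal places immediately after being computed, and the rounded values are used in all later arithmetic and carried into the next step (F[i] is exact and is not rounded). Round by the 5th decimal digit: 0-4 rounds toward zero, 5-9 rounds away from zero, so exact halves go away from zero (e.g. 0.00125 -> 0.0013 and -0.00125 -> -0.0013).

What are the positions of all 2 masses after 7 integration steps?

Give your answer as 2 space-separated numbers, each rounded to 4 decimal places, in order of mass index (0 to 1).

Answer: 6.8412 11.5588

Derivation:
Step 0: x=[6.0000 11.0000] v=[0.0000 1.0000]
Step 1: x=[6.0000 11.2000] v=[0.0000 1.0000]
Step 2: x=[6.0320 11.3680] v=[0.1600 0.8400]
Step 3: x=[6.1178 11.4822] v=[0.4288 0.5712]
Step 4: x=[6.2619 11.5381] v=[0.7203 0.2797]
Step 5: x=[6.4502 11.5498] v=[0.9413 0.0587]
Step 6: x=[6.6544 11.5456] v=[1.0210 -0.0210]
Step 7: x=[6.8412 11.5588] v=[0.9340 0.0660]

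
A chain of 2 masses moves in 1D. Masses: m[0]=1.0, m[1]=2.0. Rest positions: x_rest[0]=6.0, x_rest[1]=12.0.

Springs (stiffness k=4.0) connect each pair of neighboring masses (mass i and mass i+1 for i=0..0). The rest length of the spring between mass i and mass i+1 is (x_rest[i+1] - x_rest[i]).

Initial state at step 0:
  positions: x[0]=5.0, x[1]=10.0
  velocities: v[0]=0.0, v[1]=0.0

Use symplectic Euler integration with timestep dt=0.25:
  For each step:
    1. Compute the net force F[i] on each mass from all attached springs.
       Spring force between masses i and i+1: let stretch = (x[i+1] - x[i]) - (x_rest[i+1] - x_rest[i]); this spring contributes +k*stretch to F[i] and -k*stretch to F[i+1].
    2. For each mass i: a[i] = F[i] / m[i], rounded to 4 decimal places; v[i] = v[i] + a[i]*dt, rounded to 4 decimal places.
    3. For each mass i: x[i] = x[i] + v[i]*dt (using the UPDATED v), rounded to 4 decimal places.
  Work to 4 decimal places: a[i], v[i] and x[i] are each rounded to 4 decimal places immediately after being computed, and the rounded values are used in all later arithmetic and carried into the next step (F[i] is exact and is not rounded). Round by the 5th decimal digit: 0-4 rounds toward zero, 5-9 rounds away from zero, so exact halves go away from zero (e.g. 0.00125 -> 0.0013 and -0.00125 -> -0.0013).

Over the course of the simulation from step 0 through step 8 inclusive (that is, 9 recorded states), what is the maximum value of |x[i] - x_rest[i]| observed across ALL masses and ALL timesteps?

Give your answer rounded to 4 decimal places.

Answer: 2.3394

Derivation:
Step 0: x=[5.0000 10.0000] v=[0.0000 0.0000]
Step 1: x=[4.7500 10.1250] v=[-1.0000 0.5000]
Step 2: x=[4.3438 10.3281] v=[-1.6250 0.8125]
Step 3: x=[3.9336 10.5332] v=[-1.6407 0.8204]
Step 4: x=[3.6733 10.6634] v=[-1.0411 0.5206]
Step 5: x=[3.6606 10.6698] v=[-0.0510 0.0256]
Step 6: x=[3.9002 10.5501] v=[0.9582 -0.4790]
Step 7: x=[4.3022 10.3491] v=[1.6081 -0.8040]
Step 8: x=[4.7160 10.1422] v=[1.6550 -0.8275]
Max displacement = 2.3394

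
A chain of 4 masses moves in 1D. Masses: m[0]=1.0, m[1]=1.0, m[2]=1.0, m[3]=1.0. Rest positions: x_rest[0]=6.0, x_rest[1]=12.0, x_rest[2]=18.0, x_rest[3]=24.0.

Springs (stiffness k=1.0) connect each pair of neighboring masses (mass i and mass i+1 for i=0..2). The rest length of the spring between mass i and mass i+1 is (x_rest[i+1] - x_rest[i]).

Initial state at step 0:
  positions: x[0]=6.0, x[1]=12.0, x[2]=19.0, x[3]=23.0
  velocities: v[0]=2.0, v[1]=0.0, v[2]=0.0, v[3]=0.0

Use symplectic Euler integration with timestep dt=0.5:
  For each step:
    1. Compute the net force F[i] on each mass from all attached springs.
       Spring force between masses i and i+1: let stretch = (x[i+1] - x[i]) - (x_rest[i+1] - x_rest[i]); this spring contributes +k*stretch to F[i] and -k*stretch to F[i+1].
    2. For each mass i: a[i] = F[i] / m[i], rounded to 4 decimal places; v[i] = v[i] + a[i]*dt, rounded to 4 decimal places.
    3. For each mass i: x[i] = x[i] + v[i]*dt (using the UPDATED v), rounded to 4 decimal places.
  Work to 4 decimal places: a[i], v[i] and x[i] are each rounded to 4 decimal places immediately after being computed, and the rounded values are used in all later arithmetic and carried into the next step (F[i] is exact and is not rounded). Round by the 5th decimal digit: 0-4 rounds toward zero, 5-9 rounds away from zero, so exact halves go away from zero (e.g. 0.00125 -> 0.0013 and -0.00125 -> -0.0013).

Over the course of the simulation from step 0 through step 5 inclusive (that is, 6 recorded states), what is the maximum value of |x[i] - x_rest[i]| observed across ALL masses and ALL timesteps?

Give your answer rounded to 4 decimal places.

Answer: 2.5548

Derivation:
Step 0: x=[6.0000 12.0000 19.0000 23.0000] v=[2.0000 0.0000 0.0000 0.0000]
Step 1: x=[7.0000 12.2500 18.2500 23.5000] v=[2.0000 0.5000 -1.5000 1.0000]
Step 2: x=[7.8125 12.6875 17.3125 24.1875] v=[1.6250 0.8750 -1.8750 1.3750]
Step 3: x=[8.3438 13.0625 16.9375 24.6563] v=[1.0625 0.7500 -0.7500 0.9375]
Step 4: x=[8.5548 13.2266 17.5235 24.6954] v=[0.4219 0.3282 1.1719 0.0781]
Step 5: x=[8.4337 13.2970 18.8282 24.4415] v=[-0.2422 0.1408 2.6094 -0.5079]
Max displacement = 2.5548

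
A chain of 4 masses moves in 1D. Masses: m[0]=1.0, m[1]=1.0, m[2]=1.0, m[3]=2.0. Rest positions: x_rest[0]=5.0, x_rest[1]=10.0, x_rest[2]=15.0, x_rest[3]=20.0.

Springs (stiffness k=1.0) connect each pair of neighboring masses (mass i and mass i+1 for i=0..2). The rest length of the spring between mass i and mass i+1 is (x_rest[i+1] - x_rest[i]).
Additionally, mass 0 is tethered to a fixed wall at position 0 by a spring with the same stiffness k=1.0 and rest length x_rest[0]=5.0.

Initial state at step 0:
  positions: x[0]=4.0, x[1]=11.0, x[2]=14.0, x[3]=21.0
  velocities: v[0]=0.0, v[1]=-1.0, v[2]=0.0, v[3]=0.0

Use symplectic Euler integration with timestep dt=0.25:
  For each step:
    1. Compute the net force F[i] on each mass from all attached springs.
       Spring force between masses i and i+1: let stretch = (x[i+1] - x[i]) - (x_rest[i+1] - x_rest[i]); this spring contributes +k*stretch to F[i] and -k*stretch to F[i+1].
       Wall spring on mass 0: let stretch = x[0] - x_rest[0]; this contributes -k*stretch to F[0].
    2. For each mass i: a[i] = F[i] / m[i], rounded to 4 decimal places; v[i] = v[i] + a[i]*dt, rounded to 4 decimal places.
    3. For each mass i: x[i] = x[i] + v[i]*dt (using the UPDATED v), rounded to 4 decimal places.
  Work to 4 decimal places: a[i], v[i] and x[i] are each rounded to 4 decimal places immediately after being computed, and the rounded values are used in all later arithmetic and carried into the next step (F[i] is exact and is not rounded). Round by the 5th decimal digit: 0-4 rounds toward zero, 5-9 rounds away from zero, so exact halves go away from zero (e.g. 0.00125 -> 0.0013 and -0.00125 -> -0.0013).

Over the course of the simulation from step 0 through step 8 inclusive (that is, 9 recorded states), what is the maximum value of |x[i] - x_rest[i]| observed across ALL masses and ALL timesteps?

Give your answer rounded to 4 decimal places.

Answer: 1.8081

Derivation:
Step 0: x=[4.0000 11.0000 14.0000 21.0000] v=[0.0000 -1.0000 0.0000 0.0000]
Step 1: x=[4.1875 10.5000 14.2500 20.9375] v=[0.7500 -2.0000 1.0000 -0.2500]
Step 2: x=[4.5078 9.8399 14.6836 20.8223] v=[1.2813 -2.6406 1.7344 -0.4610]
Step 3: x=[4.8797 9.1492 15.1982 20.6715] v=[1.4874 -2.7627 2.0582 -0.6034]
Step 4: x=[5.2134 8.5698 15.6768 20.5059] v=[1.3349 -2.3178 1.9143 -0.6626]
Step 5: x=[5.4311 8.2248 16.0130 20.3456] v=[0.8707 -1.3802 1.3448 -0.6412]
Step 6: x=[5.4840 8.1919 16.1332 20.2062] v=[0.2114 -0.1316 0.4809 -0.5578]
Step 7: x=[5.3634 8.4861 16.0117 20.0957] v=[-0.4826 1.1768 -0.4862 -0.4419]
Step 8: x=[5.1027 9.0555 15.6751 20.0139] v=[-1.0428 2.2775 -1.3466 -0.3274]
Max displacement = 1.8081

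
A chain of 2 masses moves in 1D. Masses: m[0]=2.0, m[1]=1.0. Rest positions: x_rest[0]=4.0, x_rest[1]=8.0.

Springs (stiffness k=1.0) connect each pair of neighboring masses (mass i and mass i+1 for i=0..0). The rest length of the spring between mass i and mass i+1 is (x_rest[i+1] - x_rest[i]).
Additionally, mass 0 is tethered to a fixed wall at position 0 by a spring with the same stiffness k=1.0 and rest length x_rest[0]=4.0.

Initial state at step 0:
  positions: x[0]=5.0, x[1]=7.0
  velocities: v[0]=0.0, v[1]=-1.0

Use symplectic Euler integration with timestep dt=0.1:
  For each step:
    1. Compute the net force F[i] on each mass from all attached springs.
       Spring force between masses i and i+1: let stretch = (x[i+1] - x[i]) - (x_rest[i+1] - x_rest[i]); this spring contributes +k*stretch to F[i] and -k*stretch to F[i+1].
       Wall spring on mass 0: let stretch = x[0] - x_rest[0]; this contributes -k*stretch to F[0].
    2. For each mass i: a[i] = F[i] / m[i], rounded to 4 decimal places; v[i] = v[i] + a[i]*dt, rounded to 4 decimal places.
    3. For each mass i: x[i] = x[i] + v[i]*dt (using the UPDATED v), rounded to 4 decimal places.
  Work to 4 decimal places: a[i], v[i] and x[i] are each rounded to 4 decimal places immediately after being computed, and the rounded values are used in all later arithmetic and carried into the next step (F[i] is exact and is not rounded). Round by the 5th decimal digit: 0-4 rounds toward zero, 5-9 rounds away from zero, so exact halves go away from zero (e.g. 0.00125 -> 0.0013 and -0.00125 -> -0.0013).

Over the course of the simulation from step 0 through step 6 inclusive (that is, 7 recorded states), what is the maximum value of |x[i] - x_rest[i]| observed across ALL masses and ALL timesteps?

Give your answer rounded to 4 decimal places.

Step 0: x=[5.0000 7.0000] v=[0.0000 -1.0000]
Step 1: x=[4.9850 6.9200] v=[-0.1500 -0.8000]
Step 2: x=[4.9548 6.8607] v=[-0.3025 -0.5935]
Step 3: x=[4.9093 6.8223] v=[-0.4550 -0.3841]
Step 4: x=[4.8488 6.8048] v=[-0.6048 -0.1754]
Step 5: x=[4.7739 6.8077] v=[-0.7494 0.0290]
Step 6: x=[4.6853 6.8303] v=[-0.8864 0.2256]
Max displacement = 1.1952

Answer: 1.1952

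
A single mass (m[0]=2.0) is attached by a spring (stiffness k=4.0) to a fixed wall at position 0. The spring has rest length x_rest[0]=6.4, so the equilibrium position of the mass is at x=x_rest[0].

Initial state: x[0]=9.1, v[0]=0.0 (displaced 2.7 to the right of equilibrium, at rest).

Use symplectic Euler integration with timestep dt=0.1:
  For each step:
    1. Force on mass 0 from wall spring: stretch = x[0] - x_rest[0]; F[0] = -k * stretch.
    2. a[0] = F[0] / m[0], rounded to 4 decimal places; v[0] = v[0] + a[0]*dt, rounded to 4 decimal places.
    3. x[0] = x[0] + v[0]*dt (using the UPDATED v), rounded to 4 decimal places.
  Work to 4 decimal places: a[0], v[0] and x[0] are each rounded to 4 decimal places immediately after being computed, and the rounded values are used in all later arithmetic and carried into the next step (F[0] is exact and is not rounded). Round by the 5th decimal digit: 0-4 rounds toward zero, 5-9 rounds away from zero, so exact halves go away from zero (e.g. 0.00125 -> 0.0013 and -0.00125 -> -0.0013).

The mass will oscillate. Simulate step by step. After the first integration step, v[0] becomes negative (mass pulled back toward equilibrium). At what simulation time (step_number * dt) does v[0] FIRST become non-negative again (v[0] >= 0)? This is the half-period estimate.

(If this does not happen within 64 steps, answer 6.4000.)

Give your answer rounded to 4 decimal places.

Step 0: x=[9.1000] v=[0.0000]
Step 1: x=[9.0460] v=[-0.5400]
Step 2: x=[8.9391] v=[-1.0692]
Step 3: x=[8.7814] v=[-1.5770]
Step 4: x=[8.5761] v=[-2.0533]
Step 5: x=[8.3273] v=[-2.4885]
Step 6: x=[8.0399] v=[-2.8740]
Step 7: x=[7.7197] v=[-3.2020]
Step 8: x=[7.3731] v=[-3.4659]
Step 9: x=[7.0071] v=[-3.6605]
Step 10: x=[6.6289] v=[-3.7819]
Step 11: x=[6.2461] v=[-3.8277]
Step 12: x=[5.8664] v=[-3.7969]
Step 13: x=[5.4974] v=[-3.6902]
Step 14: x=[5.1464] v=[-3.5097]
Step 15: x=[4.8205] v=[-3.2590]
Step 16: x=[4.5262] v=[-2.9431]
Step 17: x=[4.2694] v=[-2.5683]
Step 18: x=[4.0552] v=[-2.1422]
Step 19: x=[3.8879] v=[-1.6732]
Step 20: x=[3.7708] v=[-1.1708]
Step 21: x=[3.7063] v=[-0.6450]
Step 22: x=[3.6957] v=[-0.1063]
Step 23: x=[3.7392] v=[0.4346]
First v>=0 after going negative at step 23, time=2.3000

Answer: 2.3000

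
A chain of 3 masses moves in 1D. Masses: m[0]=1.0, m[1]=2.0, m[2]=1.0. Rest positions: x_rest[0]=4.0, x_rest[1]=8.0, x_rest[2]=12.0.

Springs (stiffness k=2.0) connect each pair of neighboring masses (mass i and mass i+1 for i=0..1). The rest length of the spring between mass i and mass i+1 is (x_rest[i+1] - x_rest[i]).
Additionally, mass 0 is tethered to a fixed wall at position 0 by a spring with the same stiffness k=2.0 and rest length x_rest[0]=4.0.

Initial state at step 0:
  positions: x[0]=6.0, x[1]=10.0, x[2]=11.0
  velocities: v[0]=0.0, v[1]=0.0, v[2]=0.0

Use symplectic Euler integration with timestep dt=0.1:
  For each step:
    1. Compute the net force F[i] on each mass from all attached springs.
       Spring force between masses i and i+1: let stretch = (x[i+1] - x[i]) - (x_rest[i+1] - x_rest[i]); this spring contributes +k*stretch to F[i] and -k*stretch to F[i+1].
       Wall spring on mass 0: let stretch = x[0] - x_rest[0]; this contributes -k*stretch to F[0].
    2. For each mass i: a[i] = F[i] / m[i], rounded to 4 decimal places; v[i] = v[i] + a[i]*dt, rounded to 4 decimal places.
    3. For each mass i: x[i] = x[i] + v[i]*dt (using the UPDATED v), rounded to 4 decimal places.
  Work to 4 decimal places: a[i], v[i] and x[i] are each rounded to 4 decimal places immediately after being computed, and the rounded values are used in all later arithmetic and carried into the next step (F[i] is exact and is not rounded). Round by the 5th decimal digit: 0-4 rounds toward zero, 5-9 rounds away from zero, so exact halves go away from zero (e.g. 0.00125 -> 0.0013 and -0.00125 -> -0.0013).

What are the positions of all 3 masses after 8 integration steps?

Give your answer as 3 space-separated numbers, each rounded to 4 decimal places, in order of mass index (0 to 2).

Answer: 4.7592 9.0774 12.8054

Derivation:
Step 0: x=[6.0000 10.0000 11.0000] v=[0.0000 0.0000 0.0000]
Step 1: x=[5.9600 9.9700 11.0600] v=[-0.4000 -0.3000 0.6000]
Step 2: x=[5.8810 9.9108 11.1782] v=[-0.7900 -0.5920 1.1820]
Step 3: x=[5.7650 9.8240 11.3511] v=[-1.1602 -0.8682 1.7285]
Step 4: x=[5.6149 9.7119 11.5734] v=[-1.5014 -1.1214 2.2231]
Step 5: x=[5.4344 9.5774 11.8385] v=[-1.8050 -1.3450 2.6508]
Step 6: x=[5.2281 9.4241 12.1384] v=[-2.0633 -1.5332 2.9986]
Step 7: x=[5.0011 9.2560 12.4640] v=[-2.2697 -1.6814 3.2557]
Step 8: x=[4.7592 9.0774 12.8054] v=[-2.4189 -1.7861 3.4141]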